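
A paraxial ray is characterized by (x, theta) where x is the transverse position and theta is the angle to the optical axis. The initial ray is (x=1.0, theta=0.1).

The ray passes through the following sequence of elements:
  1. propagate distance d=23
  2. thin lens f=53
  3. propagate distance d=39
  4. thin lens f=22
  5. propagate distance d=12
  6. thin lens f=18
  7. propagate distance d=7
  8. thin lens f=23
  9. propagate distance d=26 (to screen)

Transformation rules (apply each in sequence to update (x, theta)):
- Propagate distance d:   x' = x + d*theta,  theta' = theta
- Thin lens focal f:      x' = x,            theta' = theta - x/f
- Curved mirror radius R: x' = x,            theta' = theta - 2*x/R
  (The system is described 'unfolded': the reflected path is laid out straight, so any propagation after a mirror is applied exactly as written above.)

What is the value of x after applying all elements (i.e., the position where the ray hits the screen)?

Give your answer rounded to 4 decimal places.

Initial: x=1.0000 theta=0.1000
After 1 (propagate distance d=23): x=3.3000 theta=0.1000
After 2 (thin lens f=53): x=3.3000 theta=2/53 (≈0.0377)
After 3 (propagate distance d=39): x=2529/530 (≈4.7717) theta=2/53 (≈0.0377)
After 4 (thin lens f=22): x=2529/530 (≈4.7717) theta=-2089/11660 (≈-0.1792)
After 5 (propagate distance d=12): x=3057/1166 (≈2.6218) theta=-2089/11660 (≈-0.1792)
After 6 (thin lens f=18): x=3057/1166 (≈2.6218) theta=-5681/17490 (≈-0.3248)
After 7 (propagate distance d=7): x=3044/8745 (≈0.3481) theta=-5681/17490 (≈-0.3248)
After 8 (thin lens f=23): x=3044/8745 (≈0.3481) theta=-136751/402270 (≈-0.3399)
After 9 (propagate distance d=26 (to screen)): x=-1707751/201135 (≈-8.4906) theta=-136751/402270 (≈-0.3399)
Rounded to 4 decimal places: x = -8.4906

Answer: -8.4906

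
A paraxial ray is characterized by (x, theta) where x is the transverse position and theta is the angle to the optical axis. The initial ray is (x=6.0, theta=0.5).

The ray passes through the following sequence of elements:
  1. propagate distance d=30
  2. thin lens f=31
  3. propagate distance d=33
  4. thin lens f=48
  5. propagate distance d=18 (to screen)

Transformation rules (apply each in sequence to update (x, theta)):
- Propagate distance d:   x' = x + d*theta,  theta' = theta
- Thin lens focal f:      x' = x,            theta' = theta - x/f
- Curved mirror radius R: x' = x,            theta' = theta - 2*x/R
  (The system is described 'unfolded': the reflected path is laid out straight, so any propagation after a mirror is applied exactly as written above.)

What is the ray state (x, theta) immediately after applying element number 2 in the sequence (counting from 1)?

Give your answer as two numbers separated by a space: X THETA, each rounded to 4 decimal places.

Initial: x=6.0000 theta=0.5000
After 1 (propagate distance d=30): x=21.0000 theta=0.5000
After 2 (thin lens f=31): x=21.0000 theta=-11/62 (≈-0.1774)
Rounded to 4 decimal places: x = 21.0000, theta = -0.1774

Answer: 21.0000 -0.1774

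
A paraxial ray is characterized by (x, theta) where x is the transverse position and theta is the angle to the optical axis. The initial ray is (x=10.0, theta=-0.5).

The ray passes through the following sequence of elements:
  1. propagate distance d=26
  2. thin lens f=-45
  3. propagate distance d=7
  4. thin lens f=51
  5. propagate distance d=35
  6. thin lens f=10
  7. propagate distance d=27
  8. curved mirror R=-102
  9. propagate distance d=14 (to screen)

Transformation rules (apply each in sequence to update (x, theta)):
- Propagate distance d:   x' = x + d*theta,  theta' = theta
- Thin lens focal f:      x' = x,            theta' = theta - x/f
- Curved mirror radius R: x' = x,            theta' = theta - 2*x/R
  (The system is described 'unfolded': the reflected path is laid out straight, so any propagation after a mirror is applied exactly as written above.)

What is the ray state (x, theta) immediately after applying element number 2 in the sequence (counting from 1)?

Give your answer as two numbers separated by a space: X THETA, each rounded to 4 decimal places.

Answer: -3.0000 -0.5667

Derivation:
Initial: x=10.0000 theta=-0.5000
After 1 (propagate distance d=26): x=-3.0000 theta=-0.5000
After 2 (thin lens f=-45): x=-3.0000 theta=-17/30 (≈-0.5667)
Rounded to 4 decimal places: x = -3.0000, theta = -0.5667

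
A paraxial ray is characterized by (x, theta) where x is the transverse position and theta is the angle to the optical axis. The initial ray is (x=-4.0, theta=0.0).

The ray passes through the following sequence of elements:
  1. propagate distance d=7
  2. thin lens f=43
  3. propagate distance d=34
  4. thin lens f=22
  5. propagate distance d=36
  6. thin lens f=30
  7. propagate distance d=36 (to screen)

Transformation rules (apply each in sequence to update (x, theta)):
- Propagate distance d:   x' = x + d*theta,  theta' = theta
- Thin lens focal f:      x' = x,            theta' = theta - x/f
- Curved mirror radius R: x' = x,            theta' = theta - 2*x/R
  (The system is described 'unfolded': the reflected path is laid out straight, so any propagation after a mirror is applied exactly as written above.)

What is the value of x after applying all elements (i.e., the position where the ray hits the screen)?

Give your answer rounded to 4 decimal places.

Answer: 3.9425

Derivation:
Initial: x=-4.0000 theta=0.0000
After 1 (propagate distance d=7): x=-4.0000 theta=0.0000
After 2 (thin lens f=43): x=-4.0000 theta=4/43 (≈0.0930)
After 3 (propagate distance d=34): x=-36/43 (≈-0.8372) theta=4/43 (≈0.0930)
After 4 (thin lens f=22): x=-36/43 (≈-0.8372) theta=62/473 (≈0.1311)
After 5 (propagate distance d=36): x=1836/473 (≈3.8816) theta=62/473 (≈0.1311)
After 6 (thin lens f=30): x=1836/473 (≈3.8816) theta=4/2365 (≈0.0017)
After 7 (propagate distance d=36 (to screen)): x=9324/2365 (≈3.9425) theta=4/2365 (≈0.0017)
Rounded to 4 decimal places: x = 3.9425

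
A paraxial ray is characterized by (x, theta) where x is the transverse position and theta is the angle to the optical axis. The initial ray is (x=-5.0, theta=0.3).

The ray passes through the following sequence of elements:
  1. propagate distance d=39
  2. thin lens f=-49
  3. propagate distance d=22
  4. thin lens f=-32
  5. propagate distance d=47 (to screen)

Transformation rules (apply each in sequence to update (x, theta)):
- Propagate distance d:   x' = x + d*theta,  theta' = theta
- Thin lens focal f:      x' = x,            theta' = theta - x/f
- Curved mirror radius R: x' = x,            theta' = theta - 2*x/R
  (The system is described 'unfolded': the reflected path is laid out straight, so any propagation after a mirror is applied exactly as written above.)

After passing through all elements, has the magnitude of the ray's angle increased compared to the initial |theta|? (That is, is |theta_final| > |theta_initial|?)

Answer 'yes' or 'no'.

Initial: x=-5.0000 theta=0.3000
After 1 (propagate distance d=39): x=6.7000 theta=0.3000
After 2 (thin lens f=-49): x=6.7000 theta=107/245 (≈0.4367)
After 3 (propagate distance d=22): x=7991/490 (≈16.3082) theta=107/245 (≈0.4367)
After 4 (thin lens f=-32): x=7991/490 (≈16.3082) theta=14839/15680 (≈0.9464)
After 5 (propagate distance d=47 (to screen)): x=190629/3136 (≈60.7873) theta=14839/15680 (≈0.9464)
|theta_initial|=0.3000 |theta_final|=14839/15680 (≈0.9464) -> increased

Answer: yes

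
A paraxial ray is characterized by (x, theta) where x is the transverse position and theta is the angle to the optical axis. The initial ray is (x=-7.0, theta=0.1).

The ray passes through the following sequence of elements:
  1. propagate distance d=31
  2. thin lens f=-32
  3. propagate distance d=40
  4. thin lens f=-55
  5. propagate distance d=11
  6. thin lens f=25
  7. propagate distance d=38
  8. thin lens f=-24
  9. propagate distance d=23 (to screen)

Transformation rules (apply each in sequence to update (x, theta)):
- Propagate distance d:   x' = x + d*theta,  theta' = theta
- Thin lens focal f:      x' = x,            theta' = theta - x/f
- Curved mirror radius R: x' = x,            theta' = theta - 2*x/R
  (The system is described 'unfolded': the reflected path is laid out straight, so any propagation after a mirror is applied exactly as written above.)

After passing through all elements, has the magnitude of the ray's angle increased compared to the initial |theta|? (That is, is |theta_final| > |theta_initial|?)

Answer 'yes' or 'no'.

Answer: no

Derivation:
Initial: x=-7.0000 theta=0.1000
After 1 (propagate distance d=31): x=-3.9000 theta=0.1000
After 2 (thin lens f=-32): x=-3.9000 theta=-7/320 (≈-0.0219)
After 3 (propagate distance d=40): x=-4.7750 theta=-7/320 (≈-0.0219)
After 4 (thin lens f=-55): x=-4.7750 theta=-1913/17600 (≈-0.1087)
After 5 (propagate distance d=11): x=-9553/1600 (≈-5.9706) theta=-1913/17600 (≈-0.1087)
After 6 (thin lens f=25): x=-9553/1600 (≈-5.9706) theta=28629/220000 (≈0.1301)
After 7 (propagate distance d=38): x=-451271/440000 (≈-1.0256) theta=28629/220000 (≈0.1301)
After 8 (thin lens f=-24): x=-451271/440000 (≈-1.0256) theta=922921/10560000 (≈0.0874)
After 9 (propagate distance d=23 (to screen)): x=10396679/10560000 (≈0.9845) theta=922921/10560000 (≈0.0874)
|theta_initial|=0.1000 |theta_final|=922921/10560000 (≈0.0874) -> not increased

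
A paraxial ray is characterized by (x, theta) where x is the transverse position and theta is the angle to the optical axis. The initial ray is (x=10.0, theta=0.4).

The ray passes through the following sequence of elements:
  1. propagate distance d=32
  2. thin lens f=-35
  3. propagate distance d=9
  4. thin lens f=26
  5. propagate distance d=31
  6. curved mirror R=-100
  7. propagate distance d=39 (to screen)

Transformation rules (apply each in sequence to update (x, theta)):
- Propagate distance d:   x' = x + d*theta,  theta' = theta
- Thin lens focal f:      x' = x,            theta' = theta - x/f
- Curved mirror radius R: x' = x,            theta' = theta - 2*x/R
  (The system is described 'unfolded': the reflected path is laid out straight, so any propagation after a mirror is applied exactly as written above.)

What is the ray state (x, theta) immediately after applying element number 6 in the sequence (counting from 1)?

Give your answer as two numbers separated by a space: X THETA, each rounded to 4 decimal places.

Initial: x=10.0000 theta=0.4000
After 1 (propagate distance d=32): x=22.8000 theta=0.4000
After 2 (thin lens f=-35): x=22.8000 theta=184/175 (≈1.0514)
After 3 (propagate distance d=9): x=5646/175 (≈32.2629) theta=184/175 (≈1.0514)
After 4 (thin lens f=26): x=5646/175 (≈32.2629) theta=-431/2275 (≈-0.1895)
After 5 (propagate distance d=31): x=60037/2275 (≈26.3899) theta=-431/2275 (≈-0.1895)
After 6 (curved mirror R=-100): x=60037/2275 (≈26.3899) theta=38487/113750 (≈0.3383)
Rounded to 4 decimal places: x = 26.3899, theta = 0.3383

Answer: 26.3899 0.3383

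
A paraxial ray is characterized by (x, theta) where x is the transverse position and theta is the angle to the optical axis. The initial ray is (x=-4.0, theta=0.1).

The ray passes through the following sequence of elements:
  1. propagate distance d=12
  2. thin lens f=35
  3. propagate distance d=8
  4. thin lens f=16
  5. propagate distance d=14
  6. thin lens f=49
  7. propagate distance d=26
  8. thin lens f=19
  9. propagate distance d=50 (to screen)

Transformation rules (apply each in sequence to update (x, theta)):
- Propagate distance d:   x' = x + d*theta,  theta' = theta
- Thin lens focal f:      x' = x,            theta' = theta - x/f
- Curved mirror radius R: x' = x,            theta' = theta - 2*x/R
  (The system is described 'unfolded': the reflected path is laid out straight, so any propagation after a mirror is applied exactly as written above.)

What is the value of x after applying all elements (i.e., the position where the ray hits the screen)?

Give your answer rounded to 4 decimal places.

Answer: -2.1893

Derivation:
Initial: x=-4.0000 theta=0.1000
After 1 (propagate distance d=12): x=-2.8000 theta=0.1000
After 2 (thin lens f=35): x=-2.8000 theta=0.1800
After 3 (propagate distance d=8): x=-1.3600 theta=0.1800
After 4 (thin lens f=16): x=-1.3600 theta=0.2650
After 5 (propagate distance d=14): x=2.3500 theta=0.2650
After 6 (thin lens f=49): x=2.3500 theta=2127/9800 (≈0.2170)
After 7 (propagate distance d=26): x=19583/2450 (≈7.9931) theta=2127/9800 (≈0.2170)
After 8 (thin lens f=19): x=19583/2450 (≈7.9931) theta=-5417/26600 (≈-0.2036)
After 9 (propagate distance d=50 (to screen)): x=-203821/93100 (≈-2.1893) theta=-5417/26600 (≈-0.2036)
Rounded to 4 decimal places: x = -2.1893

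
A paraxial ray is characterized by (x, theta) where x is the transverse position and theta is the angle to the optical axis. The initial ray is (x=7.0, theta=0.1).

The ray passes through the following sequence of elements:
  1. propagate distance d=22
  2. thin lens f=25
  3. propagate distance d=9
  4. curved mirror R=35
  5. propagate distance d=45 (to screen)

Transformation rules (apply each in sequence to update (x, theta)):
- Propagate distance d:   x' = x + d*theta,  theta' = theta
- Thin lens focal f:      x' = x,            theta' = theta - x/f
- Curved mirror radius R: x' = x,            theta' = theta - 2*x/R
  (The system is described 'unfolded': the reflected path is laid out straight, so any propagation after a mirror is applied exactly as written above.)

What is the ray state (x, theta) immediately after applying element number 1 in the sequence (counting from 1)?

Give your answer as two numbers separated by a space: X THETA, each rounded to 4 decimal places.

Answer: 9.2000 0.1000

Derivation:
Initial: x=7.0000 theta=0.1000
After 1 (propagate distance d=22): x=9.2000 theta=0.1000
Rounded to 4 decimal places: x = 9.2000, theta = 0.1000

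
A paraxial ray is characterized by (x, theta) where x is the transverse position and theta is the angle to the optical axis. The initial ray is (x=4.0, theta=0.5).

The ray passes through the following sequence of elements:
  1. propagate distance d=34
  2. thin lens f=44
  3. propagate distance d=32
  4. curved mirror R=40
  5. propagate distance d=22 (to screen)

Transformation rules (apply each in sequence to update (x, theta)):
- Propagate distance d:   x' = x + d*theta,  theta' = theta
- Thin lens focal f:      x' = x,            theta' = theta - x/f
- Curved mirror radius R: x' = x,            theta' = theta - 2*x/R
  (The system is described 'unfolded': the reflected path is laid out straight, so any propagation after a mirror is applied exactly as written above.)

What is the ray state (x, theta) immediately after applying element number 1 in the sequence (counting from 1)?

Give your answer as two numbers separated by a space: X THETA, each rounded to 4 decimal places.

Initial: x=4.0000 theta=0.5000
After 1 (propagate distance d=34): x=21.0000 theta=0.5000
Rounded to 4 decimal places: x = 21.0000, theta = 0.5000

Answer: 21.0000 0.5000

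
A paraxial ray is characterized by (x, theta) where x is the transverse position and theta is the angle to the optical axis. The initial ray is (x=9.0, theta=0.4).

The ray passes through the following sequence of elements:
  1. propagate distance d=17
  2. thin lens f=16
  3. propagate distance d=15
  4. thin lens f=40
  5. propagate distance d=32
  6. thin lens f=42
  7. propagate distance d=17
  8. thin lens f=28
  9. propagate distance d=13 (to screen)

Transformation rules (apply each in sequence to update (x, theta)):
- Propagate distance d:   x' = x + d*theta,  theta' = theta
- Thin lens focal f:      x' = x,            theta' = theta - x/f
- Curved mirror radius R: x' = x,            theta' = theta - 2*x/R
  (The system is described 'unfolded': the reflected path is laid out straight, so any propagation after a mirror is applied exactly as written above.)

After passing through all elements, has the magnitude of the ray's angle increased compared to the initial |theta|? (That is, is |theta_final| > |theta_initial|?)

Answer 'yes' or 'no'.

Initial: x=9.0000 theta=0.4000
After 1 (propagate distance d=17): x=15.8000 theta=0.4000
After 2 (thin lens f=16): x=15.8000 theta=-0.5875
After 3 (propagate distance d=15): x=6.9875 theta=-0.5875
After 4 (thin lens f=40): x=6.9875 theta=-2439/3200 (≈-0.7622)
After 5 (propagate distance d=32): x=-17.4025 theta=-2439/3200 (≈-0.7622)
After 6 (thin lens f=42): x=-17.4025 theta=-935/2688 (≈-0.3478)
After 7 (propagate distance d=17): x=-1566823/67200 (≈-23.3158) theta=-935/2688 (≈-0.3478)
After 8 (thin lens f=28): x=-1566823/67200 (≈-23.3158) theta=912323/1881600 (≈0.4849)
After 9 (propagate distance d=13 (to screen)): x=-6402169/376320 (≈-17.0126) theta=912323/1881600 (≈0.4849)
|theta_initial|=0.4000 |theta_final|=912323/1881600 (≈0.4849) -> increased

Answer: yes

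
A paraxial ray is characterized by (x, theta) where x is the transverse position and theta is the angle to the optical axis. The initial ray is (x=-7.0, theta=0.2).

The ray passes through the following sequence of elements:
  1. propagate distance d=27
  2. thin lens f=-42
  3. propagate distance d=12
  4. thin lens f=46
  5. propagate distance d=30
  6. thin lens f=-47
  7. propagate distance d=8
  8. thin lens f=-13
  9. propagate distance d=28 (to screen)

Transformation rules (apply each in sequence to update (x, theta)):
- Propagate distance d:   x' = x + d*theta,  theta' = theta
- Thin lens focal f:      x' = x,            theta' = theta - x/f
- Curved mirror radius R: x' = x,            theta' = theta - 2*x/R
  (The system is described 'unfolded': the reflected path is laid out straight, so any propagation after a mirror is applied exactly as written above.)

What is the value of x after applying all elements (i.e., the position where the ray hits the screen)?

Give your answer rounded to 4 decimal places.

Initial: x=-7.0000 theta=0.2000
After 1 (propagate distance d=27): x=-1.6000 theta=0.2000
After 2 (thin lens f=-42): x=-1.6000 theta=17/105 (≈0.1619)
After 3 (propagate distance d=12): x=12/35 (≈0.3429) theta=17/105 (≈0.1619)
After 4 (thin lens f=46): x=12/35 (≈0.3429) theta=373/2415 (≈0.1545)
After 5 (propagate distance d=30): x=4006/805 (≈4.9764) theta=373/2415 (≈0.1545)
After 6 (thin lens f=-47): x=4006/805 (≈4.9764) theta=29549/113505 (≈0.2603)
After 7 (propagate distance d=8): x=801238/113505 (≈7.0591) theta=29549/113505 (≈0.2603)
After 8 (thin lens f=-13): x=801238/113505 (≈7.0591) theta=79025/98371 (≈0.8033)
After 9 (propagate distance d=28 (to screen)): x=43606594/1475565 (≈29.5525) theta=79025/98371 (≈0.8033)
Rounded to 4 decimal places: x = 29.5525

Answer: 29.5525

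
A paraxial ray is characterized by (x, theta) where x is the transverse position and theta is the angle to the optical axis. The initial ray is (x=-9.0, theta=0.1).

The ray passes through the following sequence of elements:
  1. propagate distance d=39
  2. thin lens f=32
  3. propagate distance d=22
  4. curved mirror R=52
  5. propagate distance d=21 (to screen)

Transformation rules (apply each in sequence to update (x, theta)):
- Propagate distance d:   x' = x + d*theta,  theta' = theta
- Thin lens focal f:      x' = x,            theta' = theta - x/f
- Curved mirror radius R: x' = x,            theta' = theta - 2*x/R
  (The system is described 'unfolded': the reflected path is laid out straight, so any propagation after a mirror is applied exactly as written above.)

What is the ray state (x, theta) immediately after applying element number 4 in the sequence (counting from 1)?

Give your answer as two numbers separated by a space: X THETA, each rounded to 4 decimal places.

Answer: 0.6063 0.2361

Derivation:
Initial: x=-9.0000 theta=0.1000
After 1 (propagate distance d=39): x=-5.1000 theta=0.1000
After 2 (thin lens f=32): x=-5.1000 theta=83/320 (≈0.2594)
After 3 (propagate distance d=22): x=97/160 (≈0.6063) theta=83/320 (≈0.2594)
After 4 (curved mirror R=52): x=97/160 (≈0.6063) theta=491/2080 (≈0.2361)
Rounded to 4 decimal places: x = 0.6063, theta = 0.2361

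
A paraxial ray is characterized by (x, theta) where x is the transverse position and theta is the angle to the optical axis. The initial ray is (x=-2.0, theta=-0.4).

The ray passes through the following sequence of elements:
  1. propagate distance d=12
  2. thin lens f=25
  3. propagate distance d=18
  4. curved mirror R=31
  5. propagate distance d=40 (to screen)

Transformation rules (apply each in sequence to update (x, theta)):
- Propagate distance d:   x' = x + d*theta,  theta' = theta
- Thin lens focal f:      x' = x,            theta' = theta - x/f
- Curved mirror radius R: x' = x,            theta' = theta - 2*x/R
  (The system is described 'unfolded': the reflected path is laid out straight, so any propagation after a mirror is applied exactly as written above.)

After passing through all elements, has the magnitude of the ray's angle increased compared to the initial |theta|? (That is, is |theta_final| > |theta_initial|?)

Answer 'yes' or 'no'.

Answer: yes

Derivation:
Initial: x=-2.0000 theta=-0.4000
After 1 (propagate distance d=12): x=-6.8000 theta=-0.4000
After 2 (thin lens f=25): x=-6.8000 theta=-0.1280
After 3 (propagate distance d=18): x=-9.1040 theta=-0.1280
After 4 (curved mirror R=31): x=-9.1040 theta=356/775 (≈0.4594)
After 5 (propagate distance d=40 (to screen)): x=35922/3875 (≈9.2702) theta=356/775 (≈0.4594)
|theta_initial|=0.4000 |theta_final|=356/775 (≈0.4594) -> increased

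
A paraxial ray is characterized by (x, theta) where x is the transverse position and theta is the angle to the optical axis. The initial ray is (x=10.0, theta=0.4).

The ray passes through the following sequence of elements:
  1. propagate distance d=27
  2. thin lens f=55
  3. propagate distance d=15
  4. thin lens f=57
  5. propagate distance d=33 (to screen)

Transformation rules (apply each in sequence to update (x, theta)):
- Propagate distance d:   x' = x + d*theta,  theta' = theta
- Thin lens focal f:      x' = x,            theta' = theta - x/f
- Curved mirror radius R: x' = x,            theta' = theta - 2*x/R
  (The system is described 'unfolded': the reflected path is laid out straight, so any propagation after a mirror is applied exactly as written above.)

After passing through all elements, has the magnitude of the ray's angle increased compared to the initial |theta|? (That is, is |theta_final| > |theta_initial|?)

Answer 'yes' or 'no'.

Answer: no

Derivation:
Initial: x=10.0000 theta=0.4000
After 1 (propagate distance d=27): x=20.8000 theta=0.4000
After 2 (thin lens f=55): x=20.8000 theta=6/275 (≈0.0218)
After 3 (propagate distance d=15): x=1162/55 (≈21.1273) theta=6/275 (≈0.0218)
After 4 (thin lens f=57): x=1162/55 (≈21.1273) theta=-5468/15675 (≈-0.3488)
After 5 (propagate distance d=33 (to screen)): x=50242/5225 (≈9.6157) theta=-5468/15675 (≈-0.3488)
|theta_initial|=0.4000 |theta_final|=5468/15675 (≈0.3488) -> not increased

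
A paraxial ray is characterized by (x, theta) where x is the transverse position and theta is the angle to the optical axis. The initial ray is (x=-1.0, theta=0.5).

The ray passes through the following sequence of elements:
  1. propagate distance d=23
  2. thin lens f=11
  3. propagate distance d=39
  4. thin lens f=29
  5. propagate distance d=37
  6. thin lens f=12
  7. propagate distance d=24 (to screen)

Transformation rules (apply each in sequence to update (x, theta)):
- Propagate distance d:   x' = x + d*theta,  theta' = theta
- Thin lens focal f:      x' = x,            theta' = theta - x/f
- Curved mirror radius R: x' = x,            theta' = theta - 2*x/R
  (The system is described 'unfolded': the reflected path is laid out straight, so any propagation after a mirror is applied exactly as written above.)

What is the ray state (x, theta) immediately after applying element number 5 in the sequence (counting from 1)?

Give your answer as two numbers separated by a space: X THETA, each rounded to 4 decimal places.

Initial: x=-1.0000 theta=0.5000
After 1 (propagate distance d=23): x=10.5000 theta=0.5000
After 2 (thin lens f=11): x=10.5000 theta=-5/11 (≈-0.4545)
After 3 (propagate distance d=39): x=-159/22 (≈-7.2273) theta=-5/11 (≈-0.4545)
After 4 (thin lens f=29): x=-159/22 (≈-7.2273) theta=-131/638 (≈-0.2053)
After 5 (propagate distance d=37): x=-4729/319 (≈-14.8245) theta=-131/638 (≈-0.2053)
Rounded to 4 decimal places: x = -14.8245, theta = -0.2053

Answer: -14.8245 -0.2053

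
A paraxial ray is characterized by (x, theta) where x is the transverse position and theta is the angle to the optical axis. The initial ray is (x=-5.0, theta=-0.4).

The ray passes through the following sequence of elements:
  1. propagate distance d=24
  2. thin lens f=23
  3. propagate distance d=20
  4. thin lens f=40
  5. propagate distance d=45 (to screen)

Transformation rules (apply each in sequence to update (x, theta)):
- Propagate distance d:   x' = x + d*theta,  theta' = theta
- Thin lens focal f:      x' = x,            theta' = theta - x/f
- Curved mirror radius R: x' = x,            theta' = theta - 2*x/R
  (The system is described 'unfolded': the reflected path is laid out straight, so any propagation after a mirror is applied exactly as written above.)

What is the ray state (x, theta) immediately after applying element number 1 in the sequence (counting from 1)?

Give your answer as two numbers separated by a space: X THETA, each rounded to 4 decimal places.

Initial: x=-5.0000 theta=-0.4000
After 1 (propagate distance d=24): x=-14.6000 theta=-0.4000
Rounded to 4 decimal places: x = -14.6000, theta = -0.4000

Answer: -14.6000 -0.4000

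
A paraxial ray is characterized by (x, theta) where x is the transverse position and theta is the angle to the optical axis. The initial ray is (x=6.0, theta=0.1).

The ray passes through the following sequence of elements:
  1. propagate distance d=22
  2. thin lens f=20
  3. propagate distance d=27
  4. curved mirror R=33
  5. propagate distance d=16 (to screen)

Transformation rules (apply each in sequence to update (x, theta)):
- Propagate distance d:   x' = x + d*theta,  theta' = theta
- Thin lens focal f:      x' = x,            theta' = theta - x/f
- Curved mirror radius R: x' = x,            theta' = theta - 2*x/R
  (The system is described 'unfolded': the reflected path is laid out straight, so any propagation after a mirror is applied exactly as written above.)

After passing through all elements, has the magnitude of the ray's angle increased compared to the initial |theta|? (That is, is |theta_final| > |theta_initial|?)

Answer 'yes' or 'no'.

Answer: yes

Derivation:
Initial: x=6.0000 theta=0.1000
After 1 (propagate distance d=22): x=8.2000 theta=0.1000
After 2 (thin lens f=20): x=8.2000 theta=-0.3100
After 3 (propagate distance d=27): x=-0.1700 theta=-0.3100
After 4 (curved mirror R=33): x=-0.1700 theta=-989/3300 (≈-0.2997)
After 5 (propagate distance d=16 (to screen)): x=-3277/660 (≈-4.9652) theta=-989/3300 (≈-0.2997)
|theta_initial|=0.1000 |theta_final|=989/3300 (≈0.2997) -> increased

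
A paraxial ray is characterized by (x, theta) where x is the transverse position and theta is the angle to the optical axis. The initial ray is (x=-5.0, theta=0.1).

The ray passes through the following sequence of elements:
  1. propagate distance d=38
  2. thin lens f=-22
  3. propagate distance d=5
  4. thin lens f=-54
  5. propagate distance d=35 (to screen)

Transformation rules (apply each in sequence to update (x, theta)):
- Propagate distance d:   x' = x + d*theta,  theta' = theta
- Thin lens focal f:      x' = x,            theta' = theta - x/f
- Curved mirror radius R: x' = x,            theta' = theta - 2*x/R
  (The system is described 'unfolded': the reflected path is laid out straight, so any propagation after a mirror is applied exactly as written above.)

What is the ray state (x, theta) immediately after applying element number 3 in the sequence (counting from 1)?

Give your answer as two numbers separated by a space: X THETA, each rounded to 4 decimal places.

Answer: -0.9727 0.0455

Derivation:
Initial: x=-5.0000 theta=0.1000
After 1 (propagate distance d=38): x=-1.2000 theta=0.1000
After 2 (thin lens f=-22): x=-1.2000 theta=1/22 (≈0.0455)
After 3 (propagate distance d=5): x=-107/110 (≈-0.9727) theta=1/22 (≈0.0455)
Rounded to 4 decimal places: x = -0.9727, theta = 0.0455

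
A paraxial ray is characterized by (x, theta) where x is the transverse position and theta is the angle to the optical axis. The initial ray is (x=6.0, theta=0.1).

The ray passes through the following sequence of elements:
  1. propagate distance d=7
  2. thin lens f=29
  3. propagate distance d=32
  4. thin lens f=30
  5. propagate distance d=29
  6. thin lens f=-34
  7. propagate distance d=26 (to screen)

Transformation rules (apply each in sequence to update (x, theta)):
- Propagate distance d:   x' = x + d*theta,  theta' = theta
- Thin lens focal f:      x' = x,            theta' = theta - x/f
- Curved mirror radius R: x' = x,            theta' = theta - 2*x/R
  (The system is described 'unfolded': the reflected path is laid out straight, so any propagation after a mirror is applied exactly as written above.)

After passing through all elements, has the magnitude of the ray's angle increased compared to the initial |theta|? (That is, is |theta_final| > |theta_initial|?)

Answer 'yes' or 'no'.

Answer: yes

Derivation:
Initial: x=6.0000 theta=0.1000
After 1 (propagate distance d=7): x=6.7000 theta=0.1000
After 2 (thin lens f=29): x=6.7000 theta=-19/145 (≈-0.1310)
After 3 (propagate distance d=32): x=727/290 (≈2.5069) theta=-19/145 (≈-0.1310)
After 4 (thin lens f=30): x=727/290 (≈2.5069) theta=-1867/8700 (≈-0.2146)
After 5 (propagate distance d=29): x=-32333/8700 (≈-3.7164) theta=-1867/8700 (≈-0.2146)
After 6 (thin lens f=-34): x=-32333/8700 (≈-3.7164) theta=-31937/98600 (≈-0.3239)
After 7 (propagate distance d=26 (to screen)): x=-448801/36975 (≈-12.1380) theta=-31937/98600 (≈-0.3239)
|theta_initial|=0.1000 |theta_final|=31937/98600 (≈0.3239) -> increased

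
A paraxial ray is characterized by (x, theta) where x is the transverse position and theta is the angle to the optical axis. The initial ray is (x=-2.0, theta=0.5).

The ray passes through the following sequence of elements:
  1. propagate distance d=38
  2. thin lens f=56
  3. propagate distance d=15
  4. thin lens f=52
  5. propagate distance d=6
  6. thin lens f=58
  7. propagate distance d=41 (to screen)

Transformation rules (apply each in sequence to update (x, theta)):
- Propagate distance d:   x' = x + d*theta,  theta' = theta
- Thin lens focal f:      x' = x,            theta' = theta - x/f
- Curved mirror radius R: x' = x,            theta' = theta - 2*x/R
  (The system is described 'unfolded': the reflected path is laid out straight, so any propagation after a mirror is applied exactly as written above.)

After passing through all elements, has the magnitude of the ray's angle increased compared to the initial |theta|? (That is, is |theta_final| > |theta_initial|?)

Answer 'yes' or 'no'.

Answer: yes

Derivation:
Initial: x=-2.0000 theta=0.5000
After 1 (propagate distance d=38): x=17.0000 theta=0.5000
After 2 (thin lens f=56): x=17.0000 theta=11/56 (≈0.1964)
After 3 (propagate distance d=15): x=1117/56 (≈19.9464) theta=11/56 (≈0.1964)
After 4 (thin lens f=52): x=1117/56 (≈19.9464) theta=-545/2912 (≈-0.1872)
After 5 (propagate distance d=6): x=27407/1456 (≈18.8235) theta=-545/2912 (≈-0.1872)
After 6 (thin lens f=58): x=27407/1456 (≈18.8235) theta=-831/1624 (≈-0.5117)
After 7 (propagate distance d=41 (to screen)): x=-91043/42224 (≈-2.1562) theta=-831/1624 (≈-0.5117)
|theta_initial|=0.5000 |theta_final|=831/1624 (≈0.5117) -> increased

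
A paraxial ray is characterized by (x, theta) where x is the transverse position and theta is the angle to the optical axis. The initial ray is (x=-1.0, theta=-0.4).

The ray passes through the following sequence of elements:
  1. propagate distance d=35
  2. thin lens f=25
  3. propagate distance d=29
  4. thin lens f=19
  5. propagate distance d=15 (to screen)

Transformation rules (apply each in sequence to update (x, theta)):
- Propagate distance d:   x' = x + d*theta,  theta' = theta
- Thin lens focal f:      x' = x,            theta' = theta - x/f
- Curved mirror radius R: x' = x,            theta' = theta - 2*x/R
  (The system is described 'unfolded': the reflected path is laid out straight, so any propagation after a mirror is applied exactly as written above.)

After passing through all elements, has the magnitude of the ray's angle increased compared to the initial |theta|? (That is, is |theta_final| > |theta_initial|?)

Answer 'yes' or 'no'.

Initial: x=-1.0000 theta=-0.4000
After 1 (propagate distance d=35): x=-15.0000 theta=-0.4000
After 2 (thin lens f=25): x=-15.0000 theta=0.2000
After 3 (propagate distance d=29): x=-9.2000 theta=0.2000
After 4 (thin lens f=19): x=-9.2000 theta=13/19 (≈0.6842)
After 5 (propagate distance d=15 (to screen)): x=101/95 (≈1.0632) theta=13/19 (≈0.6842)
|theta_initial|=0.4000 |theta_final|=13/19 (≈0.6842) -> increased

Answer: yes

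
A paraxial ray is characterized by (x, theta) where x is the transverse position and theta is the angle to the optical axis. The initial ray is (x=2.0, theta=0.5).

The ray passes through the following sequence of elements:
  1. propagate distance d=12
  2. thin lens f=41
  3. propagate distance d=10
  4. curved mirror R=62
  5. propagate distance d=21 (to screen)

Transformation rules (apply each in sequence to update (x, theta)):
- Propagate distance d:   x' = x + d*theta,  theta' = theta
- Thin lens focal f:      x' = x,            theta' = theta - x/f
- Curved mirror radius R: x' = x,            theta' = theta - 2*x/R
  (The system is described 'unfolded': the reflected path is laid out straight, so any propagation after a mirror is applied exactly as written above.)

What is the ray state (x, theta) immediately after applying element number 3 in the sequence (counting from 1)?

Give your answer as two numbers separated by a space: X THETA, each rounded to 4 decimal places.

Initial: x=2.0000 theta=0.5000
After 1 (propagate distance d=12): x=8.0000 theta=0.5000
After 2 (thin lens f=41): x=8.0000 theta=25/82 (≈0.3049)
After 3 (propagate distance d=10): x=453/41 (≈11.0488) theta=25/82 (≈0.3049)
Rounded to 4 decimal places: x = 11.0488, theta = 0.3049

Answer: 11.0488 0.3049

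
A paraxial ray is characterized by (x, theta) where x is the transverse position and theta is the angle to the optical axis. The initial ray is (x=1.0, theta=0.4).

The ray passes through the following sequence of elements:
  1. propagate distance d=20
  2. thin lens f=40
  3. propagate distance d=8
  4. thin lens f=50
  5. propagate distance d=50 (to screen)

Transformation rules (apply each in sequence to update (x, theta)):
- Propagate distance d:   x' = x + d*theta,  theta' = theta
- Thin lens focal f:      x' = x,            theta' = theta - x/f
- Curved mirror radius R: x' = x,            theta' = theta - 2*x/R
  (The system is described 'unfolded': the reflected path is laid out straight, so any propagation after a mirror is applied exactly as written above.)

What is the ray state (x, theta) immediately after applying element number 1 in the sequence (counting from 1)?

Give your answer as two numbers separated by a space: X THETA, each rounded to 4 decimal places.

Answer: 9.0000 0.4000

Derivation:
Initial: x=1.0000 theta=0.4000
After 1 (propagate distance d=20): x=9.0000 theta=0.4000
Rounded to 4 decimal places: x = 9.0000, theta = 0.4000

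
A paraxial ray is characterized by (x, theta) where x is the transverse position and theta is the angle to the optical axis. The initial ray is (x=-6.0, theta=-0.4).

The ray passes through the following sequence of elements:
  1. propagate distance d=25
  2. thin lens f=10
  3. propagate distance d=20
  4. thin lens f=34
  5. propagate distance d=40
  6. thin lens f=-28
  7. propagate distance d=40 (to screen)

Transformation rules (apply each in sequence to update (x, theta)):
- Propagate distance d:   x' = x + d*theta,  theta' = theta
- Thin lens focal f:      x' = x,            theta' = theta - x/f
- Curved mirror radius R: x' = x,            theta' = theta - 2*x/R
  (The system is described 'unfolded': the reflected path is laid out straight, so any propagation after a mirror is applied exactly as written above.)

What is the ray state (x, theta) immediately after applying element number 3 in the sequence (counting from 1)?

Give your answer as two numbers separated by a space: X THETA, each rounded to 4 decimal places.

Answer: 8.0000 1.2000

Derivation:
Initial: x=-6.0000 theta=-0.4000
After 1 (propagate distance d=25): x=-16.0000 theta=-0.4000
After 2 (thin lens f=10): x=-16.0000 theta=1.2000
After 3 (propagate distance d=20): x=8.0000 theta=1.2000
Rounded to 4 decimal places: x = 8.0000, theta = 1.2000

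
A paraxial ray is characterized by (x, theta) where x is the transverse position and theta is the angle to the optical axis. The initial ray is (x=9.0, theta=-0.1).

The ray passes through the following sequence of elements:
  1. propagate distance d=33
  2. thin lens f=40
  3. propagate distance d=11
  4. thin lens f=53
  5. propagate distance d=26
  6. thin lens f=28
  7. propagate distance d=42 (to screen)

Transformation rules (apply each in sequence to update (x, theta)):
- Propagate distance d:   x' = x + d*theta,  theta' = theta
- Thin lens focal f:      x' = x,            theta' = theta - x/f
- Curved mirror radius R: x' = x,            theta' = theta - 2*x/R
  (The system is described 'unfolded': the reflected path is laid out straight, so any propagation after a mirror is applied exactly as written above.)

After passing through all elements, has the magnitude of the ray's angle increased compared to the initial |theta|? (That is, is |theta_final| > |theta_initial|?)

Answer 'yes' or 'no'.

Answer: yes

Derivation:
Initial: x=9.0000 theta=-0.1000
After 1 (propagate distance d=33): x=5.7000 theta=-0.1000
After 2 (thin lens f=40): x=5.7000 theta=-0.2425
After 3 (propagate distance d=11): x=3.0325 theta=-0.2425
After 4 (thin lens f=53): x=3.0325 theta=-3177/10600 (≈-0.2997)
After 5 (propagate distance d=26): x=-20183/4240 (≈-4.7601) theta=-3177/10600 (≈-0.2997)
After 6 (thin lens f=28): x=-20183/4240 (≈-4.7601) theta=-76997/593600 (≈-0.1297)
After 7 (propagate distance d=42 (to screen)): x=-432821/42400 (≈-10.2080) theta=-76997/593600 (≈-0.1297)
|theta_initial|=0.1000 |theta_final|=76997/593600 (≈0.1297) -> increased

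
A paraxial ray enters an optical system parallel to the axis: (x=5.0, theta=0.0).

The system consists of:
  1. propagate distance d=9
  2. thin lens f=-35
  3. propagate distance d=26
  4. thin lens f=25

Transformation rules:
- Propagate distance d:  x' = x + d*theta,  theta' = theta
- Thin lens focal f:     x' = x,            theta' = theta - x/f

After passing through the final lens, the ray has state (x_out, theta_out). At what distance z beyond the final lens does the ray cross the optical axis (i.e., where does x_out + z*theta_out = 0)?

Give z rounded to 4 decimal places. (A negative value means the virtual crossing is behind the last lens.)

Answer: 42.3611

Derivation:
Initial: x=5.0000 theta=0.0000
After 1 (propagate distance d=9): x=5.0000 theta=0.0000
After 2 (thin lens f=-35): x=5.0000 theta=1/7 (≈0.1429)
After 3 (propagate distance d=26): x=61/7 (≈8.7143) theta=1/7 (≈0.1429)
After 4 (thin lens f=25): x=61/7 (≈8.7143) theta=-36/175 (≈-0.2057)
z_focus = -x_out/theta_out = -(61/7)/(-36/175) = 1525/36 ≈ 42.3611
Rounded to 4 decimal places: z = 42.3611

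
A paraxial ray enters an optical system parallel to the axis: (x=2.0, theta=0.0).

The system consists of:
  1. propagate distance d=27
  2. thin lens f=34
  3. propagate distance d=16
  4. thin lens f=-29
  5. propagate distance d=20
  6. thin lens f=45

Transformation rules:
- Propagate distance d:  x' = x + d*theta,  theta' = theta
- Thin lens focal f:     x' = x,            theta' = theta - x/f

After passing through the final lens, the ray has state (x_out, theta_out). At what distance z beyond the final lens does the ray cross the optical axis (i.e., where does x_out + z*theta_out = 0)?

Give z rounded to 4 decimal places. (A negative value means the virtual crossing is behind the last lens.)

Answer: 17.0514

Derivation:
Initial: x=2.0000 theta=0.0000
After 1 (propagate distance d=27): x=2.0000 theta=0.0000
After 2 (thin lens f=34): x=2.0000 theta=-1/17 (≈-0.0588)
After 3 (propagate distance d=16): x=18/17 (≈1.0588) theta=-1/17 (≈-0.0588)
After 4 (thin lens f=-29): x=18/17 (≈1.0588) theta=-11/493 (≈-0.0223)
After 5 (propagate distance d=20): x=302/493 (≈0.6126) theta=-11/493 (≈-0.0223)
After 6 (thin lens f=45): x=302/493 (≈0.6126) theta=-797/22185 (≈-0.0359)
z_focus = -x_out/theta_out = -(302/493)/(-797/22185) = 13590/797 ≈ 17.0514
Rounded to 4 decimal places: z = 17.0514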